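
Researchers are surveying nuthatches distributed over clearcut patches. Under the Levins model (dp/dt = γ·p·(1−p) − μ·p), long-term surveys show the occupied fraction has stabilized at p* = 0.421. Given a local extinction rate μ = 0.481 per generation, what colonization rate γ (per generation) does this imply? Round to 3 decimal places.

0.831

At equilibrium γ(1−p*) = μ, so γ = μ/(1−p*).
γ = 0.481/(1 − 0.421) = 0.481/0.5790 = 0.8307.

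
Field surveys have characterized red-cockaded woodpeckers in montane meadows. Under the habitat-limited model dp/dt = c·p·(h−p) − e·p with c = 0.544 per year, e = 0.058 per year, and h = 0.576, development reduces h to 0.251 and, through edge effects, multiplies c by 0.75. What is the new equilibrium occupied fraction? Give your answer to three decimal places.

Before: p* = h − e/c = 0.576 − 0.058/0.544 = 0.576 − 0.1066 = 0.4694.
After: c = 0.408, e = 0.058, h = 0.251; p* = 0.251 − 0.058/0.408 = 0.1088.

0.109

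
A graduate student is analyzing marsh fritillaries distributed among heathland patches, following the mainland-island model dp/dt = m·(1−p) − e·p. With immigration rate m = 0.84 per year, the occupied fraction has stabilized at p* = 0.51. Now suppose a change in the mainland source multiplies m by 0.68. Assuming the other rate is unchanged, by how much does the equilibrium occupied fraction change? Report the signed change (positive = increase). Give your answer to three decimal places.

-0.096

Balance m(1−p*) = e·p* gives e = m(1−p*)/p* = 0.84×0.49000/0.51000 = 0.80706.
New p* = m/(m+e) = 0.57120/(0.57120+0.80706) = 0.41444.
Δp* = 0.41444 − 0.51000 = -0.09556.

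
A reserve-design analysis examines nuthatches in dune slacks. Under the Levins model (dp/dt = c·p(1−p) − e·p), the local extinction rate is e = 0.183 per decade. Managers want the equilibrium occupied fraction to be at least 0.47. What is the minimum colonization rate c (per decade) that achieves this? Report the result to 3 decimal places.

p* = 1 − e/c ≥ 0.47 requires e/c ≤ 0.5300, i.e. c ≥ e/0.5300.
c_min = 0.183/0.5300 = 0.3453.

0.345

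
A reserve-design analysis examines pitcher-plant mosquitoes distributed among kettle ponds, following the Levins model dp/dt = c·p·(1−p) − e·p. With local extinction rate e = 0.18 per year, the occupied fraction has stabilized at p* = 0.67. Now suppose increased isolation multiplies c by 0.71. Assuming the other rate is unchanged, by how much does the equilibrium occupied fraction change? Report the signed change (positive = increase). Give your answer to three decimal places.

Balance c(1−p*) = e gives c = e/(1 − 0.67000) = 0.18/0.33000 = 0.54545.
New p* = 1 − e/c = 1 − 0.18000/0.38727 = 0.53521.
Δp* = 0.53521 − 0.67000 = -0.13479.

-0.135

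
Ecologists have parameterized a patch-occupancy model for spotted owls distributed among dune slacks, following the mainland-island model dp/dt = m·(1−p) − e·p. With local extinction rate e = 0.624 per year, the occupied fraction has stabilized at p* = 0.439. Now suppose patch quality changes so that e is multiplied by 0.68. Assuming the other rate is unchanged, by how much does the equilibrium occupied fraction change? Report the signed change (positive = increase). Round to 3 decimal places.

0.096

Balance m(1−p*) = e·p* gives m = e·p*/(1−p*) = 0.624×0.43900/0.56100 = 0.48830.
New p* = m/(m+e) = 0.48830/(0.48830+0.42432) = 0.53505.
Δp* = 0.53505 − 0.43900 = +0.09605.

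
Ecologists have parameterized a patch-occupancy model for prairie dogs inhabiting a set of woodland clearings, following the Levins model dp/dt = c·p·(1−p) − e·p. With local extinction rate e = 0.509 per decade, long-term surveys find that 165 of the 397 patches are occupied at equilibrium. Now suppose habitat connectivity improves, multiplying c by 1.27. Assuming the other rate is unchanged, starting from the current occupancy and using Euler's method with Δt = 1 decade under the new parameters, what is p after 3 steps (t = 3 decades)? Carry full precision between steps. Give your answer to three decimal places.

Observed p* = 165/397 = 0.41562.
Balance c(1−p*) = e gives c = e/(1 − 0.41562) = 0.509/0.58438 = 0.87100.
Starting from p₀ = 0.41562; update p ← p + (dp/dt)·Δt with the new parameters.
p: 0.41562 → 0.47274  (Δp = +0.05712)
p: 0.47274 → 0.50783  (Δp = +0.03510)
p: 0.50783 → 0.52582  (Δp = +0.01799)

0.526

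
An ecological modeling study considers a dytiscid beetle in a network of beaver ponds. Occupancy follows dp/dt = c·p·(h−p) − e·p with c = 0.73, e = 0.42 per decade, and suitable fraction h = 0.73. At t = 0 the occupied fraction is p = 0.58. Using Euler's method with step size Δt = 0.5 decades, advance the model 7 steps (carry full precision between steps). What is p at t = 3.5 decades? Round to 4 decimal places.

0.2903

Update rule: p ← p + [c·p·(h−p) − e·p]·Δt with Δt = 0.5.
p: 0.58000 → 0.48995  (Δp = -0.09004)
p: 0.48995 → 0.42999  (Δp = -0.05996)
p: 0.42999 → 0.38678  (Δp = -0.04321)
p: 0.38678 → 0.35401  (Δp = -0.03277)
p: 0.35401 → 0.32825  (Δp = -0.02576)
p: 0.32825 → 0.30745  (Δp = -0.02080)
p: 0.30745 → 0.29031  (Δp = -0.01715)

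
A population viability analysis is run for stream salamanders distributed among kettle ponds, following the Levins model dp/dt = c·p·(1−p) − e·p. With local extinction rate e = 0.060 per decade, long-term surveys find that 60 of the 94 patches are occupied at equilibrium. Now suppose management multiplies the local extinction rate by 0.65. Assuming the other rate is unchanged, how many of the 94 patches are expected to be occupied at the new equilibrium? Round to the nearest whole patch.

72

Observed p* = 60/94 = 0.63830.
Balance c(1−p*) = e gives c = e/(1 − 0.63830) = 0.060/0.36170 = 0.16588.
New p* = 1 − e/c = 1 − 0.03900/0.16588 = 0.76489.
Expected occupied = 94 × 0.76489 = 71.90 ≈ 72.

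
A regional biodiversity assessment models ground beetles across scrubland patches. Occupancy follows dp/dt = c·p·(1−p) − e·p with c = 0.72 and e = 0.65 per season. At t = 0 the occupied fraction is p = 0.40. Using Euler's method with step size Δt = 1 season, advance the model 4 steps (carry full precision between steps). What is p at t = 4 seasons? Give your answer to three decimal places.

Update rule: p ← p + [c·p·(1−p) − e·p]·Δt with Δt = 1.
step 1: Δp = -0.08720, p = 0.31280
step 2: Δp = -0.04855, p = 0.26425
step 3: Δp = -0.03178, p = 0.23247
step 4: Δp = -0.02264, p = 0.20983

0.210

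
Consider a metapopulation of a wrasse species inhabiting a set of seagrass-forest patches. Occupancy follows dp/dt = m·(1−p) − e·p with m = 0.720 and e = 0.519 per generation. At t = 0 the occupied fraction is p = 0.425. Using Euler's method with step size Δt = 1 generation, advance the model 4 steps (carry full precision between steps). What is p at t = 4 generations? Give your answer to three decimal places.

0.581

Update rule: p ← p + [m·(1−p) − e·p]·Δt with Δt = 1.
t = 1: p = 0.42500 + (+0.19342) = 0.61843
t = 2: p = 0.61843 + (-0.04623) = 0.57220
t = 3: p = 0.57220 + (+0.01105) = 0.58325
t = 4: p = 0.58325 + (-0.00264) = 0.58060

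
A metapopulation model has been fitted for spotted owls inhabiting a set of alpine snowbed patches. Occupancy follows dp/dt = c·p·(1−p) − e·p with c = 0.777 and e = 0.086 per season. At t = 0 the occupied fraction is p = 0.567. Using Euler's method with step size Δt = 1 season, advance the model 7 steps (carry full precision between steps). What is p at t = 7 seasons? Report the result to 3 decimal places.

0.889

Update rule: p ← p + [c·p·(1−p) − e·p]·Δt with Δt = 1.
step 1: Δp = +0.14200, p = 0.70900
step 2: Δp = +0.09934, p = 0.80834
step 3: Δp = +0.05086, p = 0.85920
step 4: Δp = +0.02011, p = 0.87931
step 5: Δp = +0.00684, p = 0.88615
step 6: Δp = +0.00218, p = 0.88833
step 7: Δp = +0.00068, p = 0.88901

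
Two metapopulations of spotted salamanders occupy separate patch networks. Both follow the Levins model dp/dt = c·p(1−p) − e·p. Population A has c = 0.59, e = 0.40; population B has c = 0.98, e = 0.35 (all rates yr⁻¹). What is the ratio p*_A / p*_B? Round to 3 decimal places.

A: p*_A = 1 − 0.40/0.59 = 0.3220.
B: p*_B = 1 − 0.35/0.98 = 0.6429.
p*_A / p*_B = 0.3220/0.6429 = 0.5009.

0.501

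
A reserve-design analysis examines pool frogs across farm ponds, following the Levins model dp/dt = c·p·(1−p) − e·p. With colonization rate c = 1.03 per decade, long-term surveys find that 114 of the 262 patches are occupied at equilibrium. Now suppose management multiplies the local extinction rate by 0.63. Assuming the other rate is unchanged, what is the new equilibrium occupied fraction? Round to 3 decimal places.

0.644

Observed p* = 114/262 = 0.43511.
Balance c(1−p*) = e gives e = 1.03×(1 − 0.43511) = 0.58184.
New p* = 1 − e/c = 1 − 0.36656/1.03000 = 0.64412.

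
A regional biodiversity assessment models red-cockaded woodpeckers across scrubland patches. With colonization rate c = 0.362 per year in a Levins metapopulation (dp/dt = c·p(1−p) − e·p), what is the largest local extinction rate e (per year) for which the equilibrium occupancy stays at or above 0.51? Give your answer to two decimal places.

1 − e/c ≥ 0.51 ⇒ e ≤ c(1 − 0.51) = 0.362 × 0.4900.
e_max = 0.1774.

0.18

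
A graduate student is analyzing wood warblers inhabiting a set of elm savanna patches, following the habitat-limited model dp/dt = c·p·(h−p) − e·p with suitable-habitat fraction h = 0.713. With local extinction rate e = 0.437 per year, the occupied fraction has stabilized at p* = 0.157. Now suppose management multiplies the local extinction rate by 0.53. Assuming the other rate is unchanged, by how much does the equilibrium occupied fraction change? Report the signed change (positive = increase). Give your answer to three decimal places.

Balance c(h−p*) = e gives c = e/(0.713 − 0.15700) = 0.437/0.55600 = 0.78597.
New p* = 0.713 − e/c = 0.713 − 0.23161/0.78597 = 0.41832.
Δp* = 0.41832 − 0.15700 = +0.26132.

0.261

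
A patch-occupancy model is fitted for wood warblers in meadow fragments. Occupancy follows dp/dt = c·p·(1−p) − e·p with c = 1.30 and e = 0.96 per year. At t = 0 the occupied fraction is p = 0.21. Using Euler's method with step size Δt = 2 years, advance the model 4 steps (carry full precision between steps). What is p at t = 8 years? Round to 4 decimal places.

0.2605

Update rule: p ← p + [c·p·(1−p) − e·p]·Δt with Δt = 2.
step 1: Δp = +0.02814, p = 0.23814
step 2: Δp = +0.01449, p = 0.25263
step 3: Δp = +0.00585, p = 0.25848
step 4: Δp = +0.00206, p = 0.26054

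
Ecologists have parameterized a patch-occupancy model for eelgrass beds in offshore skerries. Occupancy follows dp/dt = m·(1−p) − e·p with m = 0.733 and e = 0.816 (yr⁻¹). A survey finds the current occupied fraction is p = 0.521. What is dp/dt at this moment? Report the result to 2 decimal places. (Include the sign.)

Colonization term: m·(1−p) = 0.733×0.4790 = 0.35111.
Extinction term: e·p = 0.42514.
dp/dt = 0.35111 − 0.42514 = -0.07403.

-0.07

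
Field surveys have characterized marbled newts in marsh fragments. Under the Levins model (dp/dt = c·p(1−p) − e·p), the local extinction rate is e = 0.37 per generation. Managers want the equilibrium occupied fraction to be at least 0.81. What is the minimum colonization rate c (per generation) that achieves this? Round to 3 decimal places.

p* = 1 − e/c ≥ 0.81 requires e/c ≤ 0.1900, i.e. c ≥ e/0.1900.
c_min = 0.37/0.1900 = 1.9474.

1.947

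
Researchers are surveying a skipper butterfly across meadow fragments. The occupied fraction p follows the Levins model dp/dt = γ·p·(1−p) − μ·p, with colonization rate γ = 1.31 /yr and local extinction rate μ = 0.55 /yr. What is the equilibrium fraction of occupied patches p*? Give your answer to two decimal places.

Setting dp/dt = 0 and dividing through by p* gives γ·(1−p*) = μ.
So p* = 1 − μ/γ = 1 − 0.55/1.31 = 1 − 0.4198 = 0.5802.

0.58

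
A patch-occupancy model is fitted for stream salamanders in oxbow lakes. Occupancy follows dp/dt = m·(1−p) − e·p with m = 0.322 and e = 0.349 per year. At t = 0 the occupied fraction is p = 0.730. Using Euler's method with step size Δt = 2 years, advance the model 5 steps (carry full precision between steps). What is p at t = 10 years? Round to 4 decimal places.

Update rule: p ← p + [m·(1−p) − e·p]·Δt with Δt = 2.
  1  |  dp/dt·Δt = -0.335660  |  p_1 = 0.394340
  2  |  dp/dt·Δt = +0.114796  |  p_2 = 0.509136
  3  |  dp/dt·Δt = -0.039260  |  p_3 = 0.469876
  4  |  dp/dt·Δt = +0.013427  |  p_4 = 0.483303
  5  |  dp/dt·Δt = -0.004592  |  p_5 = 0.478711

0.4787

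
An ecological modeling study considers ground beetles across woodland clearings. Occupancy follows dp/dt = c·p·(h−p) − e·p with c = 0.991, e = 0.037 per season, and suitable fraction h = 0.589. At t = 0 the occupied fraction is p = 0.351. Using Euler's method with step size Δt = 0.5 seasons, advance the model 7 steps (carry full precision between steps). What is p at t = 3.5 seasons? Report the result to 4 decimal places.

Update rule: p ← p + [c·p·(h−p) − e·p]·Δt with Δt = 0.5.
  1  |  dp/dt·Δt = +0.034900  |  p_1 = 0.385900
  2  |  dp/dt·Δt = +0.031696  |  p_2 = 0.417596
  3  |  dp/dt·Δt = +0.027741  |  p_3 = 0.445337
  4  |  dp/dt·Δt = +0.023463  |  p_4 = 0.468800
  5  |  dp/dt·Δt = +0.019249  |  p_5 = 0.488048
  6  |  dp/dt·Δt = +0.015384  |  p_6 = 0.503432
  7  |  dp/dt·Δt = +0.012031  |  p_7 = 0.515464

0.5155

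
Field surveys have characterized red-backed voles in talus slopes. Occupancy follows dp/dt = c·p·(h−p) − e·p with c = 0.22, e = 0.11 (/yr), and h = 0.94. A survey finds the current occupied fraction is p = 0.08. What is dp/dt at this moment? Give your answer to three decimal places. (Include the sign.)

0.006

Colonization term: c·p·(h−p) = 0.22×0.08×0.8600 = 0.01514.
Extinction term: e·p = 0.00880.
dp/dt = 0.01514 − 0.00880 = 0.00634.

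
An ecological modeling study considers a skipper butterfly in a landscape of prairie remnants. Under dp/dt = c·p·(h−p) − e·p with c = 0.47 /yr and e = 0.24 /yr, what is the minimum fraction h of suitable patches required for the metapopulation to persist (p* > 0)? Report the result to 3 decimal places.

p* = h − e/c is positive only when h > e/c.
h_min = e/c = 0.24/0.47 = 0.5106.

0.511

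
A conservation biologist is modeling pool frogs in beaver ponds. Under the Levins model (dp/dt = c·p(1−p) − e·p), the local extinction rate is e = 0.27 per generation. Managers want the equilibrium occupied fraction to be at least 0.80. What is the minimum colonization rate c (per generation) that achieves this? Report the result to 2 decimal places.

p* = 1 − e/c ≥ 0.80 requires e/c ≤ 0.2000, i.e. c ≥ e/0.2000.
c_min = 0.27/0.2000 = 1.3500.

1.35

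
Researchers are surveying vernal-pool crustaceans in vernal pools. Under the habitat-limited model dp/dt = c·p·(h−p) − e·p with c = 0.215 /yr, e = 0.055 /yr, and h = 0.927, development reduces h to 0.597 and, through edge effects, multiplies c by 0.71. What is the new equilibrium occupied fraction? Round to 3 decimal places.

Before: p* = h − e/c = 0.927 − 0.055/0.215 = 0.927 − 0.2558 = 0.6712.
After: c = 0.15265, e = 0.055, h = 0.597; p* = 0.597 − 0.055/0.15265 = 0.2367.

0.237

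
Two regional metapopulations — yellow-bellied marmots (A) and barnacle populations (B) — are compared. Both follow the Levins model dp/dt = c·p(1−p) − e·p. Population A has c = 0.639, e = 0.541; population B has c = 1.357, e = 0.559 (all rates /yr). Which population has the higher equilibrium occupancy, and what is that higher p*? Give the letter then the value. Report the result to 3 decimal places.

A: p*_A = 1 − 0.541/0.639 = 0.1534.
B: p*_B = 1 − 0.559/1.357 = 0.5881.
B is higher at 0.5881.

B, 0.588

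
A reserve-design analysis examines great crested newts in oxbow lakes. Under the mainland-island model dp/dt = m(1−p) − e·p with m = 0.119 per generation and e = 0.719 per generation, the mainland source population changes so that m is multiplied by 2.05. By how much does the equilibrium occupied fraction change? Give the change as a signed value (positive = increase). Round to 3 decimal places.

0.111

Before: p* = 0.119/(0.119+0.719) = 0.1420.
After: m = 0.24395, e = 0.719; p* = 0.24395/0.9629 = 0.2533.
Δp* = 0.2533 − 0.1420 = +0.1113.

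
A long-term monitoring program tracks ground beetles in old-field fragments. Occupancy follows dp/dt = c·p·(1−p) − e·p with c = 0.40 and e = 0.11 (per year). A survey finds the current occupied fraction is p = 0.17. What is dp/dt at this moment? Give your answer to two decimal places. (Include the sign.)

Colonization term: c·p·(1−p) = 0.40×0.17×0.8300 = 0.05644.
Extinction term: e·p = 0.01870.
dp/dt = 0.05644 − 0.01870 = 0.03774.

0.04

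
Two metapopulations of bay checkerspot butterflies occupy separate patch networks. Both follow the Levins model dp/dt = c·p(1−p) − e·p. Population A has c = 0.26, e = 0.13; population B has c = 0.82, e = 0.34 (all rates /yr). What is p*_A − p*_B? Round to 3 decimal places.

A: p*_A = 1 − 0.13/0.26 = 0.5000.
B: p*_B = 1 − 0.34/0.82 = 0.5854.
p*_A − p*_B = 0.5000 − 0.5854 = -0.0854.

-0.085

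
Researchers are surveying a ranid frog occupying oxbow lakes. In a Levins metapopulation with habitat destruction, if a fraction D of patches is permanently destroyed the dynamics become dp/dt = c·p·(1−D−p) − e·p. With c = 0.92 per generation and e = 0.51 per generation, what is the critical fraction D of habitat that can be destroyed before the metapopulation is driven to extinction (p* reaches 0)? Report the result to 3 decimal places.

0.446

The nontrivial equilibrium is p* = (1−D) − e/c; extinction occurs when this hits zero.
So D_crit = 1 − e/c = 1 − 0.51/0.92 = 1 − 0.5543 = 0.4457.
Note this equals the original equilibrium occupancy — the Levins extinction-debt result.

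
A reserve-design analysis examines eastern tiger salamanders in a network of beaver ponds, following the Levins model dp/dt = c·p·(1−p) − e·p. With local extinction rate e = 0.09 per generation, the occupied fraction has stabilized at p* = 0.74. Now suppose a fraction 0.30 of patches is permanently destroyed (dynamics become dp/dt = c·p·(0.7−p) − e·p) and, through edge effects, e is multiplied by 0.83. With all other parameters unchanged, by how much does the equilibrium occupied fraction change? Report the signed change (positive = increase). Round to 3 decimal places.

Balance c(1−p*) = e gives c = e/(1 − 0.74000) = 0.09/0.26000 = 0.34615.
New p* = 0.7 − e/c = 0.7 − 0.07470/0.34615 = 0.48420.
Δp* = 0.48420 − 0.74000 = -0.25580.

-0.256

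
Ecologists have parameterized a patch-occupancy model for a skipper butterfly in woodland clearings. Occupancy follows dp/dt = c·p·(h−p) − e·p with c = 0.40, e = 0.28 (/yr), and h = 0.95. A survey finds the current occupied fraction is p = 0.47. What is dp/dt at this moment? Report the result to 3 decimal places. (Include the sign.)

Colonization term: c·p·(h−p) = 0.40×0.47×0.4800 = 0.09024.
Extinction term: e·p = 0.13160.
dp/dt = 0.09024 − 0.13160 = -0.04136.

-0.041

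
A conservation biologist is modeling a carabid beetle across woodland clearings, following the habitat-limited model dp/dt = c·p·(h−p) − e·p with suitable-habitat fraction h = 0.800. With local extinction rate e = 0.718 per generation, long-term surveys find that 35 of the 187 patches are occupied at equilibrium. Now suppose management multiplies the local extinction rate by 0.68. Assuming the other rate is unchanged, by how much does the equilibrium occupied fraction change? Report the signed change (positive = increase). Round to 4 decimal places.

Observed p* = 35/187 = 0.18717.
Balance c(h−p*) = e gives c = e/(0.8 − 0.18717) = 0.718/0.61283 = 1.17161.
New p* = 0.8 − e/c = 0.8 − 0.48824/1.17161 = 0.38327.
Δp* = 0.38327 − 0.18717 = +0.19610.

0.1961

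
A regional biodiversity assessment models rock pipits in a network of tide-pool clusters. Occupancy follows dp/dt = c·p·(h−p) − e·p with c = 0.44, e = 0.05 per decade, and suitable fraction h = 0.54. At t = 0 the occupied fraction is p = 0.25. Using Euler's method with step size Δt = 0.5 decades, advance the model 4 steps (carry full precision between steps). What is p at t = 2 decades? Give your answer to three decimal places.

0.288

Update rule: p ← p + [c·p·(h−p) − e·p]·Δt with Δt = 0.5.
step 1: Δp = +0.00970, p = 0.25970
step 2: Δp = +0.00952, p = 0.26922
step 3: Δp = +0.00931, p = 0.27853
step 4: Δp = +0.00906, p = 0.28759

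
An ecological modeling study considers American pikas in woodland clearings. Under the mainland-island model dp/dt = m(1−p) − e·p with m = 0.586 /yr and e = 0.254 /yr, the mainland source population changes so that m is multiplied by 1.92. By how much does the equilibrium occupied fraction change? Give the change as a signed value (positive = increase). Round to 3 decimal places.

0.118

Before: p* = 0.586/(0.586+0.254) = 0.6976.
After: m = 1.12512, e = 0.254; p* = 1.12512/1.3791 = 0.8158.
Δp* = 0.8158 − 0.6976 = +0.1182.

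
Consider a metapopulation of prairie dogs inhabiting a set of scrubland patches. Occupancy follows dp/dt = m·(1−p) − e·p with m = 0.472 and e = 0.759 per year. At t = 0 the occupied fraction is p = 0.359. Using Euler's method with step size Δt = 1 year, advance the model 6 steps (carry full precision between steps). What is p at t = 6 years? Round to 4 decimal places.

0.3834

Update rule: p ← p + [m·(1−p) − e·p]·Δt with Δt = 1.
t = 1: p = 0.35900 + (+0.03007) = 0.38907
t = 2: p = 0.38907 + (-0.00695) = 0.38212
t = 3: p = 0.38212 + (+0.00160) = 0.38373
t = 4: p = 0.38373 + (-0.00037) = 0.38336
t = 5: p = 0.38336 + (+0.00009) = 0.38344
t = 6: p = 0.38344 + (-0.00002) = 0.38342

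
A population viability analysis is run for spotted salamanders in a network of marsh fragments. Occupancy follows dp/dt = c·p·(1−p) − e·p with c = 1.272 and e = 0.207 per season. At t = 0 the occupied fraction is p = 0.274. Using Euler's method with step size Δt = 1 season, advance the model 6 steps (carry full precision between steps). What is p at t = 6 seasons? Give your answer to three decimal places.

0.837

Update rule: p ← p + [c·p·(1−p) − e·p]·Δt with Δt = 1.
  1  |  dp/dt·Δt = +0.196313  |  p_1 = 0.470313
  2  |  dp/dt·Δt = +0.219524  |  p_2 = 0.689837
  3  |  dp/dt·Δt = +0.129363  |  p_3 = 0.819200
  4  |  dp/dt·Δt = +0.018823  |  p_4 = 0.838023
  5  |  dp/dt·Δt = -0.000809  |  p_5 = 0.837214
  6  |  dp/dt·Δt = +0.000053  |  p_6 = 0.837267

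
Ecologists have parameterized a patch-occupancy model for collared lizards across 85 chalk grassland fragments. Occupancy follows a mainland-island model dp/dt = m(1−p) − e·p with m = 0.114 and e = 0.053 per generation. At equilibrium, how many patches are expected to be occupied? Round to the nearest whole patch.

58

p* = m/(m+e) = 0.114/0.1670 = 0.6826.
Expected occupied patches = N × p* = 85 × 0.6826 = 58.02 ≈ 58.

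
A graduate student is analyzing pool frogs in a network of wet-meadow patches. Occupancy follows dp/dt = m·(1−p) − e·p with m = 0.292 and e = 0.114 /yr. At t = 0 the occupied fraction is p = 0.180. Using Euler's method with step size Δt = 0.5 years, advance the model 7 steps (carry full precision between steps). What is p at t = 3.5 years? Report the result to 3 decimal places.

Update rule: p ← p + [m·(1−p) − e·p]·Δt with Δt = 0.5.
  1  |  dp/dt·Δt = +0.109460  |  p_1 = 0.289460
  2  |  dp/dt·Δt = +0.087240  |  p_2 = 0.376700
  3  |  dp/dt·Δt = +0.069530  |  p_3 = 0.446230
  4  |  dp/dt·Δt = +0.055415  |  p_4 = 0.501645
  5  |  dp/dt·Δt = +0.044166  |  p_5 = 0.545811
  6  |  dp/dt·Δt = +0.035200  |  p_6 = 0.581011
  7  |  dp/dt·Δt = +0.028055  |  p_7 = 0.609066

0.609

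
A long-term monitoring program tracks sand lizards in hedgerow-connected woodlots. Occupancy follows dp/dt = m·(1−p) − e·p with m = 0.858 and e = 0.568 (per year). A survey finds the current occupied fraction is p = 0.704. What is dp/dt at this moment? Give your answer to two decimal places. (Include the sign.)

-0.15

Colonization term: m·(1−p) = 0.858×0.2960 = 0.25397.
Extinction term: e·p = 0.39987.
dp/dt = 0.25397 − 0.39987 = -0.14590.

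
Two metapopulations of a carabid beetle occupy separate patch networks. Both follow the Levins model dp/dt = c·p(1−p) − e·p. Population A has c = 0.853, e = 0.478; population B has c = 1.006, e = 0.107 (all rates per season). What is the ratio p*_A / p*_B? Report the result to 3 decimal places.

A: p*_A = 1 − 0.478/0.853 = 0.4396.
B: p*_B = 1 − 0.107/1.006 = 0.8936.
p*_A / p*_B = 0.4396/0.8936 = 0.4919.

0.492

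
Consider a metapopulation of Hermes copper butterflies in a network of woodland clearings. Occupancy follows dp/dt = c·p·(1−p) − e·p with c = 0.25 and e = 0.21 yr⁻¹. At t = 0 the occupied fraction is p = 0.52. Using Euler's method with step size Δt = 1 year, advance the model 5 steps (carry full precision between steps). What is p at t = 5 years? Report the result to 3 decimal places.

0.360

Update rule: p ← p + [c·p·(1−p) − e·p]·Δt with Δt = 1.
t = 1: p = 0.52000 + (-0.04680) = 0.47320
t = 2: p = 0.47320 + (-0.03705) = 0.43615
t = 3: p = 0.43615 + (-0.03011) = 0.40604
t = 4: p = 0.40604 + (-0.02498) = 0.38106
t = 5: p = 0.38106 + (-0.02106) = 0.36000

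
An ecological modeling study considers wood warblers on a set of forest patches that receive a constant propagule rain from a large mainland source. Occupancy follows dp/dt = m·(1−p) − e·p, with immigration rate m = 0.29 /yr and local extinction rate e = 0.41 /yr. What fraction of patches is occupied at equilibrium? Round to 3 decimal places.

At equilibrium the propagule rain into empty patches balances local extinction: m(1−p*) = e·p*.
p* = m/(m+e) = 0.29/(0.29+0.41) = 0.29/0.7000 = 0.4143.

0.414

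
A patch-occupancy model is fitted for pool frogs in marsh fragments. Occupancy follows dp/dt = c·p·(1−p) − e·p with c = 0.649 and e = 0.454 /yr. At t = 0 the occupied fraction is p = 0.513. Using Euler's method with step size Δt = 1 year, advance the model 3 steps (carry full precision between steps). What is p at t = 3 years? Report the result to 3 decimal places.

0.375

Update rule: p ← p + [c·p·(1−p) − e·p]·Δt with Δt = 1.
  1  |  dp/dt·Δt = -0.070762  |  p_1 = 0.442238
  2  |  dp/dt·Δt = -0.040692  |  p_2 = 0.401547
  3  |  dp/dt·Δt = -0.026343  |  p_3 = 0.375204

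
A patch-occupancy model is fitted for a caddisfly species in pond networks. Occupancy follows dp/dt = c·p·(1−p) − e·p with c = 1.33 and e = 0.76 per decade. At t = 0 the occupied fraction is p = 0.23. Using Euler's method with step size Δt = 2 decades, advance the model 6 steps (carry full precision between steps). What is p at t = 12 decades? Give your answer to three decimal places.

0.429

Update rule: p ← p + [c·p·(1−p) − e·p]·Δt with Δt = 2.
  1  |  dp/dt·Δt = +0.121486  |  p_1 = 0.351486
  2  |  dp/dt·Δt = +0.072071  |  p_2 = 0.423557
  3  |  dp/dt·Δt = +0.005649  |  p_3 = 0.429207
  4  |  dp/dt·Δt = -0.000725  |  p_4 = 0.428481
  5  |  dp/dt·Δt = +0.000103  |  p_5 = 0.428584
  6  |  dp/dt·Δt = -0.000014  |  p_6 = 0.428570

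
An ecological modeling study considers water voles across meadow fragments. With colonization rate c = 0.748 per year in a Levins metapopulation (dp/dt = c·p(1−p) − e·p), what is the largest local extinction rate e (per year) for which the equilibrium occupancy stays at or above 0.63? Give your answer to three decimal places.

1 − e/c ≥ 0.63 ⇒ e ≤ c(1 − 0.63) = 0.748 × 0.3700.
e_max = 0.2768.

0.277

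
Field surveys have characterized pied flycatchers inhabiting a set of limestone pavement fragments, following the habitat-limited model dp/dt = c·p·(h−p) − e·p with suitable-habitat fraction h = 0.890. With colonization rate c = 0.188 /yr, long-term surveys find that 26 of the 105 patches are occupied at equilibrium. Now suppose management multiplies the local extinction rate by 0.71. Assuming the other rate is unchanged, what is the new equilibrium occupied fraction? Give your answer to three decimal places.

Observed p* = 26/105 = 0.24762.
Balance c(h−p*) = e gives e = 0.188×(0.89 − 0.24762) = 0.12077.
New p* = 0.89 − e/c = 0.89 − 0.08575/0.18800 = 0.43388.

0.434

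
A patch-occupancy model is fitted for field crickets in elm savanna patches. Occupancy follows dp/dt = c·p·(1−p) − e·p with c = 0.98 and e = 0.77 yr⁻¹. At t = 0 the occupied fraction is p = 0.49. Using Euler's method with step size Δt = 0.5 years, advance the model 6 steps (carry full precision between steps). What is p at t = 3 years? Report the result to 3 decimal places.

Update rule: p ← p + [c·p·(1−p) − e·p]·Δt with Δt = 0.5.
step 1: Δp = -0.06620, p = 0.42380
step 2: Δp = -0.04351, p = 0.38029
step 3: Δp = -0.03093, p = 0.34936
step 4: Δp = -0.02312, p = 0.32624
step 5: Δp = -0.01790, p = 0.30834
step 6: Δp = -0.01421, p = 0.29413

0.294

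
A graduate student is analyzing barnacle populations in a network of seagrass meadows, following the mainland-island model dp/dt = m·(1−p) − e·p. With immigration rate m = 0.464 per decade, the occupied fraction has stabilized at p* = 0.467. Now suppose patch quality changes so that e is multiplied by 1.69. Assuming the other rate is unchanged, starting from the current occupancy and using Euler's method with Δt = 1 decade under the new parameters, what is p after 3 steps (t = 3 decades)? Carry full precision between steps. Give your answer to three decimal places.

0.336

Balance m(1−p*) = e·p* gives e = m(1−p*)/p* = 0.464×0.53300/0.46700 = 0.52958.
Starting from p₀ = 0.46700; update p ← p + (dp/dt)·Δt with the new parameters.
step 1: Δp = -0.17065, p = 0.29635
step 2: Δp = +0.06126, p = 0.35761
step 3: Δp = -0.02199, p = 0.33562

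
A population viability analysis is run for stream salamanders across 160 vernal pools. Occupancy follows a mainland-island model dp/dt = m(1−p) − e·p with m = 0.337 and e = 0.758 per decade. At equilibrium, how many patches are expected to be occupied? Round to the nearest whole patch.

49

p* = m/(m+e) = 0.337/1.0950 = 0.3078.
Expected occupied patches = N × p* = 160 × 0.3078 = 49.24 ≈ 49.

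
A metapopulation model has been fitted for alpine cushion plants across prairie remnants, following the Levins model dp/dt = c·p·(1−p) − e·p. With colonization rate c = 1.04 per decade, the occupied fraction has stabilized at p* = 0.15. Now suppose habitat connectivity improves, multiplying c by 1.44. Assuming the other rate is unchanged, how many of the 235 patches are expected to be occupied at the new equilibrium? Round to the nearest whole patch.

Balance c(1−p*) = e gives e = 1.04×(1 − 0.15000) = 0.88400.
New p* = 1 − e/c = 1 − 0.88400/1.49760 = 0.40972.
Expected occupied = 235 × 0.40972 = 96.28 ≈ 96.

96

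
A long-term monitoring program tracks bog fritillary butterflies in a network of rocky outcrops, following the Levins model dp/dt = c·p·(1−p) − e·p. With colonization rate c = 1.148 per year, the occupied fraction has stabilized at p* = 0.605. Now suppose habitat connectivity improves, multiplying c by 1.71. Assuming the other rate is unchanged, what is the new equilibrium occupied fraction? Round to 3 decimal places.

Balance c(1−p*) = e gives e = 1.148×(1 − 0.60500) = 0.45346.
New p* = 1 − e/c = 1 − 0.45346/1.96308 = 0.76901.

0.769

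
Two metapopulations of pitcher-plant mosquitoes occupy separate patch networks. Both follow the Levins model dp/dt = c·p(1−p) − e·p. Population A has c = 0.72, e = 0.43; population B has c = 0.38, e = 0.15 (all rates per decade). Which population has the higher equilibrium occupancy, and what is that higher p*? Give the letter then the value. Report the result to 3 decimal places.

B, 0.605

A: p*_A = 1 − 0.43/0.72 = 0.4028.
B: p*_B = 1 − 0.15/0.38 = 0.6053.
B is higher at 0.6053.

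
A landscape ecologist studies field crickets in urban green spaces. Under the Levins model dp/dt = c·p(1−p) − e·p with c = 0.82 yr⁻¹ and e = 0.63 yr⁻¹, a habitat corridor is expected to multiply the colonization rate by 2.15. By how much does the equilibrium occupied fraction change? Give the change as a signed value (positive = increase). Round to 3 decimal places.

0.411

Before: p* = 1 − 0.63/0.82 = 0.2317.
After the change, c = 1.763, e = 0.63, so p* = 1 − 0.63/1.763 = 0.6427.
Δp* = 0.6427 − 0.2317 = +0.4109.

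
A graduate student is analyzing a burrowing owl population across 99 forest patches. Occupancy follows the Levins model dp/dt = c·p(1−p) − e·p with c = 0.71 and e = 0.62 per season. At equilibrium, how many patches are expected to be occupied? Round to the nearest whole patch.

13

p* = 1 − e/c = 1 − 0.62/0.71 = 0.1268.
Expected occupied patches = N × p* = 99 × 0.1268 = 12.55 ≈ 13.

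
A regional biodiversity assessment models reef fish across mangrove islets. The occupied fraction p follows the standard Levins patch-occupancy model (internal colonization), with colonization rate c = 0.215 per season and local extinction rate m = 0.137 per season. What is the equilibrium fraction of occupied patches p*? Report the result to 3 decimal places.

0.363

Setting dp/dt = 0 and dividing through by p* gives c·(1−p*) = m.
So p* = 1 − m/c = 1 − 0.137/0.215 = 1 − 0.6372 = 0.3628.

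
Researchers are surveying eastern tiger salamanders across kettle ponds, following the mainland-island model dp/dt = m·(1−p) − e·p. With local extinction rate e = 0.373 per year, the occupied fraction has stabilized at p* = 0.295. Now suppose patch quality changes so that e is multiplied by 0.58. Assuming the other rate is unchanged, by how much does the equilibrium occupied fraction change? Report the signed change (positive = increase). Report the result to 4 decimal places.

Balance m(1−p*) = e·p* gives m = e·p*/(1−p*) = 0.373×0.29500/0.70500 = 0.15608.
New p* = m/(m+e) = 0.15608/(0.15608+0.21634) = 0.41910.
Δp* = 0.41910 − 0.29500 = +0.12410.

0.1241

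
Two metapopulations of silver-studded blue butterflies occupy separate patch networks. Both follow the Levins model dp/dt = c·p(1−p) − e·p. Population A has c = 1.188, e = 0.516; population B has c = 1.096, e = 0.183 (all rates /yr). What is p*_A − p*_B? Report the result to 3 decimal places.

A: p*_A = 1 − 0.516/1.188 = 0.5657.
B: p*_B = 1 − 0.183/1.096 = 0.8330.
p*_A − p*_B = 0.5657 − 0.8330 = -0.2674.

-0.267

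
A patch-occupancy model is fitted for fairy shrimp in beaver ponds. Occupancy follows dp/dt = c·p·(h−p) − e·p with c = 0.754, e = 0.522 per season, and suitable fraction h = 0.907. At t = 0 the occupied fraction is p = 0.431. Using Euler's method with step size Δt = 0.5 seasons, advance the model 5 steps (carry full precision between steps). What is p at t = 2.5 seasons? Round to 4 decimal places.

0.3157

Update rule: p ← p + [c·p·(h−p) − e·p]·Δt with Δt = 0.5.
p: 0.43100 → 0.39585  (Δp = -0.03515)
p: 0.39585 → 0.36882  (Δp = -0.02704)
p: 0.36882 → 0.34739  (Δp = -0.02143)
p: 0.34739 → 0.33001  (Δp = -0.01738)
p: 0.33001 → 0.31566  (Δp = -0.01435)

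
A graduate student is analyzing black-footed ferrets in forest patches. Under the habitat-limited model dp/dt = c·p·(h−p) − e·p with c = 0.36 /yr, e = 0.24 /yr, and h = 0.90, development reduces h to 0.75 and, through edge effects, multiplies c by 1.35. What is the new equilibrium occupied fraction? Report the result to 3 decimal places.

Before: p* = h − e/c = 0.90 − 0.24/0.36 = 0.90 − 0.6667 = 0.2333.
After: c = 0.486, e = 0.24, h = 0.75; p* = 0.75 − 0.24/0.486 = 0.2562.

0.256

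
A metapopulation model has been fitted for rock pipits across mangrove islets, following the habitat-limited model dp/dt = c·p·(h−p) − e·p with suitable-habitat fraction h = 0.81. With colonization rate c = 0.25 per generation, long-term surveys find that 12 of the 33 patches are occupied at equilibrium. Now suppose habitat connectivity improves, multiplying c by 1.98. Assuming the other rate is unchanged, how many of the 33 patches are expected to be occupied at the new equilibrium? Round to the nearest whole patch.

Observed p* = 12/33 = 0.36364.
Balance c(h−p*) = e gives e = 0.25×(0.81 − 0.36364) = 0.11159.
New p* = 0.81 − e/c = 0.81 − 0.11159/0.49500 = 0.58457.
Expected occupied = 33 × 0.58457 = 19.29 ≈ 19.

19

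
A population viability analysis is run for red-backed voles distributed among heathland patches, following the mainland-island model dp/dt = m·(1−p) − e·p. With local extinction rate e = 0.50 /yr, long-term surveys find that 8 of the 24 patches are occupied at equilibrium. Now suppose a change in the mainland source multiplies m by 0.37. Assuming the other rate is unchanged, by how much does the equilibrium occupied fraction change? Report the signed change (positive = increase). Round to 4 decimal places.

Observed p* = 8/24 = 0.33333.
Balance m(1−p*) = e·p* gives m = e·p*/(1−p*) = 0.50×0.33333/0.66667 = 0.25000.
New p* = m/(m+e) = 0.09250/(0.09250+0.50000) = 0.15612.
Δp* = 0.15612 − 0.33333 = -0.17721.

-0.1772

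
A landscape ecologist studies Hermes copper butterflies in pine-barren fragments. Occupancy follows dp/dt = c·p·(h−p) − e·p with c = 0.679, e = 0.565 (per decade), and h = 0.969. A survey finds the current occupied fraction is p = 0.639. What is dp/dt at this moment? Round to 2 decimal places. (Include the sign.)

Colonization term: c·p·(h−p) = 0.679×0.639×0.3300 = 0.14318.
Extinction term: e·p = 0.36103.
dp/dt = 0.14318 − 0.36103 = -0.21785.

-0.22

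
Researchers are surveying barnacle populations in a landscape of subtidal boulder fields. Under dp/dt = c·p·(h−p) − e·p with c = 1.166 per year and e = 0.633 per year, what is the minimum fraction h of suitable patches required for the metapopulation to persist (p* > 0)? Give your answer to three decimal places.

p* = h − e/c is positive only when h > e/c.
h_min = e/c = 0.633/1.166 = 0.5429.

0.543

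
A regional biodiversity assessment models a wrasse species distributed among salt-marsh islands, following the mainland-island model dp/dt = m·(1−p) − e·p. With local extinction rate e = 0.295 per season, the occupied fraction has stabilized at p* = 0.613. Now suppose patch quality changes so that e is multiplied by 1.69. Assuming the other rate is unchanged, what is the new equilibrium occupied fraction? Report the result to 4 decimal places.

Balance m(1−p*) = e·p* gives m = e·p*/(1−p*) = 0.295×0.61300/0.38700 = 0.46727.
New p* = m/(m+e) = 0.46727/(0.46727+0.49855) = 0.48381.

0.4838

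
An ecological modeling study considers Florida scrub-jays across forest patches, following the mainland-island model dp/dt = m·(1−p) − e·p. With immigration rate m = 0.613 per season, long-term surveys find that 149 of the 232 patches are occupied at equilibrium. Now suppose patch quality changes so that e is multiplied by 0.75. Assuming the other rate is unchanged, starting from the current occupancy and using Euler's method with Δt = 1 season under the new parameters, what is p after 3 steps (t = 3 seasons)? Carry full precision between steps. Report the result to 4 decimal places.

Observed p* = 149/232 = 0.64224.
Balance m(1−p*) = e·p* gives e = m(1−p*)/p* = 0.613×0.35776/0.64224 = 0.34147.
Starting from p₀ = 0.64224; update p ← p + (dp/dt)·Δt with the new parameters.
t = 1: p = 0.64224 + (+0.05483) = 0.69707
t = 2: p = 0.69707 + (+0.00718) = 0.70424
t = 3: p = 0.70424 + (+0.00094) = 0.70518

0.7052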